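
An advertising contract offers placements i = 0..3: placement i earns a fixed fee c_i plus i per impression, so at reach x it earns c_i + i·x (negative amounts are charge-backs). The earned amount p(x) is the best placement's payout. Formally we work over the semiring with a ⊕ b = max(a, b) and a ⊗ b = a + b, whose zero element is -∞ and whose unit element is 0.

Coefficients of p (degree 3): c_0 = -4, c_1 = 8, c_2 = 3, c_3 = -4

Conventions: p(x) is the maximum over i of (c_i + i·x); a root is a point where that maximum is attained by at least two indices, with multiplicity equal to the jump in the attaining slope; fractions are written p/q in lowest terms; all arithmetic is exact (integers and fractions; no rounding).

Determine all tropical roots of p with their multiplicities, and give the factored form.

hull edge (i=0, c=-4) to (i=1, c=8): slope 12, span 1
hull edge (i=1, c=8) to (i=2, c=3): slope -5, span 1
hull edge (i=2, c=3) to (i=3, c=-4): slope -7, span 1
Factored form: p(x) = -4 ⊗ (x ⊕ (-12)) ⊗ (x ⊕ 5) ⊗ (x ⊕ 7)
Answer: roots = -12 (mult 1), 5 (mult 1), 7 (mult 1)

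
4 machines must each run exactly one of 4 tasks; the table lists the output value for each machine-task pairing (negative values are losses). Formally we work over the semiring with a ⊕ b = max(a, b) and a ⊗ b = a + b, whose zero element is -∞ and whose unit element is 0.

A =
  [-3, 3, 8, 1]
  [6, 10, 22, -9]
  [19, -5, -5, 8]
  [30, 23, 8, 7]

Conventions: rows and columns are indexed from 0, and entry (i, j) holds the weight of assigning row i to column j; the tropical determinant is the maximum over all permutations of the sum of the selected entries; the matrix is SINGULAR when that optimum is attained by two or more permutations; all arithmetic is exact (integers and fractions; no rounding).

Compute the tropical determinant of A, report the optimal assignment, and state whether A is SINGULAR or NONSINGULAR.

σ = (0, 1, 2, 3): (-3) + 10 + (-5) + 7 = 9
σ = (0, 1, 3, 2): (-3) + 10 + 8 + 8 = 23
σ = (0, 2, 1, 3): (-3) + 22 + (-5) + 7 = 21
σ = (0, 2, 3, 1): (-3) + 22 + 8 + 23 = 50
σ = (0, 3, 1, 2): (-3) + (-9) + (-5) + 8 = -9
σ = (0, 3, 2, 1): (-3) + (-9) + (-5) + 23 = 6
σ = (1, 0, 2, 3): 3 + 6 + (-5) + 7 = 11
σ = (1, 0, 3, 2): 3 + 6 + 8 + 8 = 25
σ = (1, 2, 0, 3): 3 + 22 + 19 + 7 = 51
σ = (1, 2, 3, 0): 3 + 22 + 8 + 30 = 63
σ = (1, 3, 0, 2): 3 + (-9) + 19 + 8 = 21
σ = (1, 3, 2, 0): 3 + (-9) + (-5) + 30 = 19
σ = (2, 0, 1, 3): 8 + 6 + (-5) + 7 = 16
σ = (2, 0, 3, 1): 8 + 6 + 8 + 23 = 45
σ = (2, 1, 0, 3): 8 + 10 + 19 + 7 = 44
σ = (2, 1, 3, 0): 8 + 10 + 8 + 30 = 56
σ = (2, 3, 0, 1): 8 + (-9) + 19 + 23 = 41
σ = (2, 3, 1, 0): 8 + (-9) + (-5) + 30 = 24
σ = (3, 0, 1, 2): 1 + 6 + (-5) + 8 = 10
σ = (3, 0, 2, 1): 1 + 6 + (-5) + 23 = 25
σ = (3, 1, 0, 2): 1 + 10 + 19 + 8 = 38
σ = (3, 1, 2, 0): 1 + 10 + (-5) + 30 = 36
σ = (3, 2, 0, 1): 1 + 22 + 19 + 23 = 65
σ = (3, 2, 1, 0): 1 + 22 + (-5) + 30 = 48
Optimal value attained by: σ = (3, 2, 0, 1).
Answer: det⊕(A) = 65; verdict: NONSINGULAR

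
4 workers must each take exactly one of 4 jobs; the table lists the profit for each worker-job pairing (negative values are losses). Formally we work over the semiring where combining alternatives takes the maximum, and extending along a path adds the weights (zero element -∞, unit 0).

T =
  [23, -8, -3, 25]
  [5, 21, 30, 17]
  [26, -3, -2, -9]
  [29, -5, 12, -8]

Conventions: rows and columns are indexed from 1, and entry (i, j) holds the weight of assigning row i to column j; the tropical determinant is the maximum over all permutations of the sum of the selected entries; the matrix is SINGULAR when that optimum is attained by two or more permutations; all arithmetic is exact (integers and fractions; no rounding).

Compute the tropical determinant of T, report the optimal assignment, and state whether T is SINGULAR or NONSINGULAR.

σ = (1, 2, 3, 4): 23 + 21 + (-2) + (-8) = 34
σ = (1, 2, 4, 3): 23 + 21 + (-9) + 12 = 47
σ = (1, 3, 2, 4): 23 + 30 + (-3) + (-8) = 42
σ = (1, 3, 4, 2): 23 + 30 + (-9) + (-5) = 39
σ = (1, 4, 2, 3): 23 + 17 + (-3) + 12 = 49
σ = (1, 4, 3, 2): 23 + 17 + (-2) + (-5) = 33
σ = (2, 1, 3, 4): (-8) + 5 + (-2) + (-8) = -13
σ = (2, 1, 4, 3): (-8) + 5 + (-9) + 12 = 0
σ = (2, 3, 1, 4): (-8) + 30 + 26 + (-8) = 40
σ = (2, 3, 4, 1): (-8) + 30 + (-9) + 29 = 42
σ = (2, 4, 1, 3): (-8) + 17 + 26 + 12 = 47
σ = (2, 4, 3, 1): (-8) + 17 + (-2) + 29 = 36
σ = (3, 1, 2, 4): (-3) + 5 + (-3) + (-8) = -9
σ = (3, 1, 4, 2): (-3) + 5 + (-9) + (-5) = -12
σ = (3, 2, 1, 4): (-3) + 21 + 26 + (-8) = 36
σ = (3, 2, 4, 1): (-3) + 21 + (-9) + 29 = 38
σ = (3, 4, 1, 2): (-3) + 17 + 26 + (-5) = 35
σ = (3, 4, 2, 1): (-3) + 17 + (-3) + 29 = 40
σ = (4, 1, 2, 3): 25 + 5 + (-3) + 12 = 39
σ = (4, 1, 3, 2): 25 + 5 + (-2) + (-5) = 23
σ = (4, 2, 1, 3): 25 + 21 + 26 + 12 = 84
σ = (4, 2, 3, 1): 25 + 21 + (-2) + 29 = 73
σ = (4, 3, 1, 2): 25 + 30 + 26 + (-5) = 76
σ = (4, 3, 2, 1): 25 + 30 + (-3) + 29 = 81
Optimal value attained by: σ = (4, 2, 1, 3).
Answer: det⊕(T) = 84; verdict: NONSINGULAR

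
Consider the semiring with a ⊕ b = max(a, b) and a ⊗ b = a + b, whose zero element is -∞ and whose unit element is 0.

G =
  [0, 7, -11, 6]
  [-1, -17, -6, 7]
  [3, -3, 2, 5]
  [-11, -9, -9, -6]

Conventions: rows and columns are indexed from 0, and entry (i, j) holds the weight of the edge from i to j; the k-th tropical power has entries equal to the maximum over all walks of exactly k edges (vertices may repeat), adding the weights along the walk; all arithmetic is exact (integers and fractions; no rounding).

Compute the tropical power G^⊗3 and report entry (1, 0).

G^⊗2:
  [6, 7, 1, 14]
  [-1, 6, -2, 5]
  [5, 10, 4, 9]
  [-6, -4, -7, -2]
G^⊗3:
  [6, 13, 5, 14]
  [5, 6, 0, 13]
  [9, 12, 6, 17]
  [-4, 1, -5, 3]
Key observation: the optimum is the walk 1->0->1->0, with weight (-1) + 7 + (-1) = 5.
Optimal value attained by: walk 1->0->1->0.
Answer: (G^⊗3)[1][0] = 5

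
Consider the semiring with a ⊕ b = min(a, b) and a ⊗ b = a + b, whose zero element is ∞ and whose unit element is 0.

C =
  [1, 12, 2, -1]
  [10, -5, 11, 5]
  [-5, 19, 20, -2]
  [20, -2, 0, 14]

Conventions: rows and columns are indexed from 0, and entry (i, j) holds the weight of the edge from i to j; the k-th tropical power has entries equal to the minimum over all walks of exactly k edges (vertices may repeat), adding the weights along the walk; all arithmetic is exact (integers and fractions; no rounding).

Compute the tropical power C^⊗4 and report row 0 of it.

C^⊗2:
  [-3, -3, -1, 0]
  [5, -10, 5, 0]
  [-4, -4, -3, -6]
  [-5, -7, 9, -2]
C^⊗3:
  [-6, -8, -1, -4]
  [0, -15, 0, -5]
  [-8, -9, -6, -5]
  [-4, -12, -3, -6]
C^⊗4:
  [-6, -13, -4, -7]
  [-5, -20, -5, -10]
  [-11, -14, -6, -9]
  [-8, -17, -6, -7]
Answer: row 0 of C^⊗4 = [-6, -13, -4, -7]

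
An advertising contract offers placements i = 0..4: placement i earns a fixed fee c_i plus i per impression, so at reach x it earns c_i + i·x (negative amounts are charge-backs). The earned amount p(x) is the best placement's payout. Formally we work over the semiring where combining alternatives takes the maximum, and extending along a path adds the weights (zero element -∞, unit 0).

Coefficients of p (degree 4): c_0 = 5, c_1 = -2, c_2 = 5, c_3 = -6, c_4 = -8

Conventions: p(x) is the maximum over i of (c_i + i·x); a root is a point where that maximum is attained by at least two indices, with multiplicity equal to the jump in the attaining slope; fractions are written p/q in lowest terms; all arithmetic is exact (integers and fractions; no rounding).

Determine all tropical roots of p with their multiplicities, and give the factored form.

hull edge (i=0, c=5) to (i=2, c=5): slope 0, span 2
hull edge (i=2, c=5) to (i=4, c=-8): slope -13/2, span 2
Factored form: p(x) = -8 ⊗ (x ⊕ 0) ⊗ (x ⊕ 0) ⊗ (x ⊕ 13/2) ⊗ (x ⊕ 13/2)
Answer: roots = 0 (mult 2), 13/2 (mult 2)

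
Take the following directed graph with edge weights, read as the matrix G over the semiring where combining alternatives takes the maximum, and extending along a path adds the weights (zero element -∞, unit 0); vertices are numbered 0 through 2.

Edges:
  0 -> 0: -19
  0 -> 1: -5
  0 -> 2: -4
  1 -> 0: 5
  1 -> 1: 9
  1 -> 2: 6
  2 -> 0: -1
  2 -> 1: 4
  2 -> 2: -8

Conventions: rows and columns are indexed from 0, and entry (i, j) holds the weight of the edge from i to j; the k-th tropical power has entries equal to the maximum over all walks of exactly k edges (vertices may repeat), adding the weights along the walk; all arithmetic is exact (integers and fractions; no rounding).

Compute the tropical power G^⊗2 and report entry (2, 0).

G^⊗2:
  [0, 4, 1]
  [14, 18, 15]
  [9, 13, 10]
Key observation: the optimum is the walk 2->1->0, with weight 4 + 5 = 9.
Optimal value attained by: walk 2->1->0.
Answer: (G^⊗2)[2][0] = 9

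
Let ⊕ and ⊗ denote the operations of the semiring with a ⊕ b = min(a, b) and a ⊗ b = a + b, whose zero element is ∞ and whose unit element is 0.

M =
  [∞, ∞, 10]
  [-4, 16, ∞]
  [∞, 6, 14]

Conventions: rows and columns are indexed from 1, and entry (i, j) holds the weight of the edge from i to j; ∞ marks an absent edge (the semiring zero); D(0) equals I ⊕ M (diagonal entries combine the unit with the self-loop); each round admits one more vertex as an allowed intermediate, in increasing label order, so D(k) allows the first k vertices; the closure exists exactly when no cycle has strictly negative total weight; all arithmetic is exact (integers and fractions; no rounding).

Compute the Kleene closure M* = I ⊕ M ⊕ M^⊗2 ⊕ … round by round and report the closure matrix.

D(0):
  [0, ∞, 10]
  [-4, 0, ∞]
  [∞, 6, 0]
D(1):
  [0, ∞, 10]
  [-4, 0, 6]
  [∞, 6, 0]
D(2):
  [0, ∞, 10]
  [-4, 0, 6]
  [2, 6, 0]
D(3):
  [0, 16, 10]
  [-4, 0, 6]
  [2, 6, 0]
Answer: M* = [[0, 16, 10], [-4, 0, 6], [2, 6, 0]]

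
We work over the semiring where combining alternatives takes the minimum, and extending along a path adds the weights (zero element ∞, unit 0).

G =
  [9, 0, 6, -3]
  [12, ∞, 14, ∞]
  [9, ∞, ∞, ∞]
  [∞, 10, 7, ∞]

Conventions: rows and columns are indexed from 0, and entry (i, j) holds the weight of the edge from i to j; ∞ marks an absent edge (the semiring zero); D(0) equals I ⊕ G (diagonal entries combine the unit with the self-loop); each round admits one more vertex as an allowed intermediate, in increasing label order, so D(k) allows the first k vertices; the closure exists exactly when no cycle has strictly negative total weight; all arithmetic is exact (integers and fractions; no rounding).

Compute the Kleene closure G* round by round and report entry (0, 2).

D(0):
  [0, 0, 6, -3]
  [12, 0, 14, ∞]
  [9, ∞, 0, ∞]
  [∞, 10, 7, 0]
D(1):
  [0, 0, 6, -3]
  [12, 0, 14, 9]
  [9, 9, 0, 6]
  [∞, 10, 7, 0]
D(2):
  [0, 0, 6, -3]
  [12, 0, 14, 9]
  [9, 9, 0, 6]
  [22, 10, 7, 0]
D(3):
  [0, 0, 6, -3]
  [12, 0, 14, 9]
  [9, 9, 0, 6]
  [16, 10, 7, 0]
D(4):
  [0, 0, 4, -3]
  [12, 0, 14, 9]
  [9, 9, 0, 6]
  [16, 10, 7, 0]
Answer: G*[0][2] = 4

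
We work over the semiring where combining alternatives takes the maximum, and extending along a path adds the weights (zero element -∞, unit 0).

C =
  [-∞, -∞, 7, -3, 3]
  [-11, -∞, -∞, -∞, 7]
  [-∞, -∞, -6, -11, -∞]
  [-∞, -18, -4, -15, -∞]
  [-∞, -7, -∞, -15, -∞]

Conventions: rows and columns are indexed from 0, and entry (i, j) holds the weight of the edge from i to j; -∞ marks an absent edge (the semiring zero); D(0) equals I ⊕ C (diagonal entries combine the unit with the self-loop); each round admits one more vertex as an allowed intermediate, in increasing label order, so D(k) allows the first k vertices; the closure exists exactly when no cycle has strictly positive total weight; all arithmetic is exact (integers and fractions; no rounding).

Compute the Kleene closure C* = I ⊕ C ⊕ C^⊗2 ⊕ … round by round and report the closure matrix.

D(0):
  [0, -∞, 7, -3, 3]
  [-11, 0, -∞, -∞, 7]
  [-∞, -∞, 0, -11, -∞]
  [-∞, -18, -4, 0, -∞]
  [-∞, -7, -∞, -15, 0]
D(1):
  [0, -∞, 7, -3, 3]
  [-11, 0, -4, -14, 7]
  [-∞, -∞, 0, -11, -∞]
  [-∞, -18, -4, 0, -∞]
  [-∞, -7, -∞, -15, 0]
D(2):
  [0, -∞, 7, -3, 3]
  [-11, 0, -4, -14, 7]
  [-∞, -∞, 0, -11, -∞]
  [-29, -18, -4, 0, -11]
  [-18, -7, -11, -15, 0]
D(3):
  [0, -∞, 7, -3, 3]
  [-11, 0, -4, -14, 7]
  [-∞, -∞, 0, -11, -∞]
  [-29, -18, -4, 0, -11]
  [-18, -7, -11, -15, 0]
D(4):
  [0, -21, 7, -3, 3]
  [-11, 0, -4, -14, 7]
  [-40, -29, 0, -11, -22]
  [-29, -18, -4, 0, -11]
  [-18, -7, -11, -15, 0]
D(5):
  [0, -4, 7, -3, 3]
  [-11, 0, -4, -8, 7]
  [-40, -29, 0, -11, -22]
  [-29, -18, -4, 0, -11]
  [-18, -7, -11, -15, 0]
Answer: C* = [[0, -4, 7, -3, 3], [-11, 0, -4, -8, 7], [-40, -29, 0, -11, -22], [-29, -18, -4, 0, -11], [-18, -7, -11, -15, 0]]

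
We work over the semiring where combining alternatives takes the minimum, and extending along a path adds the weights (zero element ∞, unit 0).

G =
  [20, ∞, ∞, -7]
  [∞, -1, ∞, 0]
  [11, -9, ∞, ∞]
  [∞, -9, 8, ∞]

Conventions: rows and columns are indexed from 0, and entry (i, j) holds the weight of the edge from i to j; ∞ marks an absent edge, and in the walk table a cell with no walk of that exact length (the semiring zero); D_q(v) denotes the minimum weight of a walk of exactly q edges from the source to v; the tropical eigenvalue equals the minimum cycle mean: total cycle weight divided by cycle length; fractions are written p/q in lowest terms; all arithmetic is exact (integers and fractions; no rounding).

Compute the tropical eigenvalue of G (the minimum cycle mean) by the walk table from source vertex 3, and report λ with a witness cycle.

q=0: [∞, ∞, ∞, 0]
q=1: [∞, -9, 8, ∞]
q=2: [19, -10, ∞, -9]
q=3: [39, -18, -1, -10]
q=4: [10, -19, -2, -18]
Optimal cycle mean attained by: cycle 1->3->1, total 0 + (-9), length 2.
Answer: λ = -9/2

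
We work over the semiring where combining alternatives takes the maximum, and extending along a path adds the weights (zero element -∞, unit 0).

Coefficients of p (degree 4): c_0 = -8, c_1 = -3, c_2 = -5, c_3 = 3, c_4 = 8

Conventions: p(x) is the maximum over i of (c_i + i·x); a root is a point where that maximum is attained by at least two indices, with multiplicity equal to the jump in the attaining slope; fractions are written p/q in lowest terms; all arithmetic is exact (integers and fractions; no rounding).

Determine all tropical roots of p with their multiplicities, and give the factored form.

hull edge (i=0, c=-8) to (i=1, c=-3): slope 5, span 1
hull edge (i=1, c=-3) to (i=4, c=8): slope 11/3, span 3
Factored form: p(x) = 8 ⊗ (x ⊕ (-5)) ⊗ (x ⊕ (-11/3)) ⊗ (x ⊕ (-11/3)) ⊗ (x ⊕ (-11/3))
Answer: roots = -5 (mult 1), -11/3 (mult 3)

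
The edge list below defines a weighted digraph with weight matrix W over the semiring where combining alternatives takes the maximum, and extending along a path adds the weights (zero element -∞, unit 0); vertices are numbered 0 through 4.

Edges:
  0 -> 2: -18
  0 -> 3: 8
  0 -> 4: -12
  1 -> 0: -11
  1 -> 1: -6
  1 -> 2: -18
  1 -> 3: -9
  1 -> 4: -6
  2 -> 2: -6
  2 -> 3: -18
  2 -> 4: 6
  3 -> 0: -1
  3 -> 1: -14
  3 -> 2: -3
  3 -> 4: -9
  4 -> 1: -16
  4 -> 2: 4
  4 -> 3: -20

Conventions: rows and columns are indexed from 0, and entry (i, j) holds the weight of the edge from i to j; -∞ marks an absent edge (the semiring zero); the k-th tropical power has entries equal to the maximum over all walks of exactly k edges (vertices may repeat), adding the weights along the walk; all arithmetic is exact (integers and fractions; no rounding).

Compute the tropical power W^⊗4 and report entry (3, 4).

W^⊗2:
  [7, -6, 5, -32, -1]
  [-10, -12, -2, -3, -12]
  [-19, -10, 10, -14, 0]
  [-25, -20, -5, 7, 3]
  [-21, -22, -2, -14, 10]
W^⊗3:
  [-17, -12, 3, 15, 11]
  [-4, -17, -6, -2, 4]
  [-15, -16, 4, -8, 16]
  [6, -7, 7, -17, 1]
  [-15, -6, 14, -10, 4]
W^⊗4:
  [14, 1, 15, -9, 9]
  [-3, -12, 8, 4, 0]
  [-9, 0, 20, -4, 10]
  [-18, -13, 5, 14, 13]
  [-11, -12, 8, -4, 20]
Key observation: the optimum is the walk 3->2->4->2->4, with weight (-3) + 6 + 4 + 6 = 13.
Optimal value attained by: walk 3->2->4->2->4.
Answer: (W^⊗4)[3][4] = 13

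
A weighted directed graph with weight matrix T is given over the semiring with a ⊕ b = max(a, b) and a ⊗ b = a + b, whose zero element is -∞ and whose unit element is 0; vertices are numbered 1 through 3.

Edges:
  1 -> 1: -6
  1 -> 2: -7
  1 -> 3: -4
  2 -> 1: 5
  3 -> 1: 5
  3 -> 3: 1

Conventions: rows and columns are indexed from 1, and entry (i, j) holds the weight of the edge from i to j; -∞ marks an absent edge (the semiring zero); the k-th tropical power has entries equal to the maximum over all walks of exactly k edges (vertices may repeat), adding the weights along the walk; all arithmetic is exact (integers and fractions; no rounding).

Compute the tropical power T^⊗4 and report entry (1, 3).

T^⊗2:
  [1, -13, -3]
  [-1, -2, 1]
  [6, -2, 2]
T^⊗3:
  [2, -6, -2]
  [6, -8, 2]
  [7, -1, 3]
T^⊗4:
  [3, -5, -1]
  [7, -1, 3]
  [8, 0, 4]
Key observation: the optimum is the walk 1->3->3->3->3, with weight (-4) + 1 + 1 + 1 = -1.
Optimal value attained by: walk 1->3->3->3->3.
Answer: (T^⊗4)[1][3] = -1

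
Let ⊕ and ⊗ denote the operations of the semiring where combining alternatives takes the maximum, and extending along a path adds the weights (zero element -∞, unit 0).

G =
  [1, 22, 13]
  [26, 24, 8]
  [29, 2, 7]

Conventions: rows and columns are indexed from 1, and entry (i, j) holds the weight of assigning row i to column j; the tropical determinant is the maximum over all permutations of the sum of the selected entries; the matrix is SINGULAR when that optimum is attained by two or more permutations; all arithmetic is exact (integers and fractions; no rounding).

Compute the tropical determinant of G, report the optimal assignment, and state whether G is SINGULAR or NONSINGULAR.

σ = (1, 2, 3): 1 + 24 + 7 = 32
σ = (1, 3, 2): 1 + 8 + 2 = 11
σ = (2, 1, 3): 22 + 26 + 7 = 55
σ = (2, 3, 1): 22 + 8 + 29 = 59
σ = (3, 1, 2): 13 + 26 + 2 = 41
σ = (3, 2, 1): 13 + 24 + 29 = 66
Optimal value attained by: σ = (3, 2, 1).
Answer: det⊕(G) = 66; verdict: NONSINGULAR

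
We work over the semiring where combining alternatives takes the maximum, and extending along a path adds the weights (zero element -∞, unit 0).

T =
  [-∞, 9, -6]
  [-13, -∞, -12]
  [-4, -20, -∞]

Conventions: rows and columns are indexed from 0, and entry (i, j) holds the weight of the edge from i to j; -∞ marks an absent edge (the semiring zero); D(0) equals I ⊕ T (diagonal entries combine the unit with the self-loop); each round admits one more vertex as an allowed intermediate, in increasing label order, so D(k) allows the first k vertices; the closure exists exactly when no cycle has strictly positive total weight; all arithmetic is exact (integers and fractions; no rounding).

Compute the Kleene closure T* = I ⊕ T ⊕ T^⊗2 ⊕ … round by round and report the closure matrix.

D(0):
  [0, 9, -6]
  [-13, 0, -12]
  [-4, -20, 0]
D(1):
  [0, 9, -6]
  [-13, 0, -12]
  [-4, 5, 0]
D(2):
  [0, 9, -3]
  [-13, 0, -12]
  [-4, 5, 0]
D(3):
  [0, 9, -3]
  [-13, 0, -12]
  [-4, 5, 0]
Answer: T* = [[0, 9, -3], [-13, 0, -12], [-4, 5, 0]]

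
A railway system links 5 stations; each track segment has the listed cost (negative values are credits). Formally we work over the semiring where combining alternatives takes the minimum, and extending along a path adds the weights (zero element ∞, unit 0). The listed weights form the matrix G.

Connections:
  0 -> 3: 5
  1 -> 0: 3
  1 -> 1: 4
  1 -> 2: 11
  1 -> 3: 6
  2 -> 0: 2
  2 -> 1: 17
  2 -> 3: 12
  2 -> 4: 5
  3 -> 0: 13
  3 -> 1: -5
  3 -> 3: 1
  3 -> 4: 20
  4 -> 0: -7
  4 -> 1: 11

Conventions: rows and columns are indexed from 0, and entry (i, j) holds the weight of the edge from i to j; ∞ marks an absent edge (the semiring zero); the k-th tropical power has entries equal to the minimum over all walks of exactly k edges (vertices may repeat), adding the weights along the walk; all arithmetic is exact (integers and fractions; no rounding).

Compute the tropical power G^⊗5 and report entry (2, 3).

G^⊗2:
  [18, 0, ∞, 6, 25]
  [7, 1, 15, 7, 16]
  [-2, 7, 28, 7, 32]
  [-2, -4, 6, 1, 21]
  [14, 15, 22, -2, ∞]
G^⊗3:
  [3, 1, 11, 6, 26]
  [4, 2, 12, 7, 20]
  [10, 2, 18, 3, 27]
  [-1, -4, 7, 2, 11]
  [11, -7, 26, -1, 18]
G^⊗4:
  [4, 1, 12, 7, 16]
  [5, 2, 13, 8, 17]
  [5, -2, 13, 4, 23]
  [-1, -3, 7, 2, 12]
  [-4, -6, 4, -1, 19]
G^⊗5:
  [4, 2, 12, 7, 17]
  [5, 3, 13, 8, 18]
  [1, -1, 9, 4, 18]
  [0, -3, 8, 3, 12]
  [-3, -6, 5, 0, 9]
Key observation: the optimum is the walk 2->4->0->3->1->3, with weight 5 + (-7) + 5 + (-5) + 6 = 4.
Optimal value attained by: walk 2->4->0->3->1->3.
Answer: (G^⊗5)[2][3] = 4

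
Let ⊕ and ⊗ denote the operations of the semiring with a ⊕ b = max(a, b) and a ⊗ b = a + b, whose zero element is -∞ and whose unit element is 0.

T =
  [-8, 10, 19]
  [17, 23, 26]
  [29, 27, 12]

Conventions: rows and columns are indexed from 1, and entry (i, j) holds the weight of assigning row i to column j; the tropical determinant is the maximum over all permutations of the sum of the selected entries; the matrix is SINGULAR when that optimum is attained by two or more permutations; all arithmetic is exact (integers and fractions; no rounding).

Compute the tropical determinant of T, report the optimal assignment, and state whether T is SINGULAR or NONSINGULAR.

σ = (1, 2, 3): (-8) + 23 + 12 = 27
σ = (1, 3, 2): (-8) + 26 + 27 = 45
σ = (2, 1, 3): 10 + 17 + 12 = 39
σ = (2, 3, 1): 10 + 26 + 29 = 65
σ = (3, 1, 2): 19 + 17 + 27 = 63
σ = (3, 2, 1): 19 + 23 + 29 = 71
Optimal value attained by: σ = (3, 2, 1).
Answer: det⊕(T) = 71; verdict: NONSINGULAR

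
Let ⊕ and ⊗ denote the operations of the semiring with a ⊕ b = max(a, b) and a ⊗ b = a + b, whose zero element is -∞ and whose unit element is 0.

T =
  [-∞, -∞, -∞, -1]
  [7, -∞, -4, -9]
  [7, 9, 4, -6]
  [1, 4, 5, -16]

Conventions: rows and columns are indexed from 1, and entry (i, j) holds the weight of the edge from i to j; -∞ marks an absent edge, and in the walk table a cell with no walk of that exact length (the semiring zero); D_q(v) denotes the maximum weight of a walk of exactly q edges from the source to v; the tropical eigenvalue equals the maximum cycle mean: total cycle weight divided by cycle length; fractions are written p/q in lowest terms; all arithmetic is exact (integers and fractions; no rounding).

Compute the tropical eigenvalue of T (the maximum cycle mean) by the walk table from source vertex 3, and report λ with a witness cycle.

q=0: [-∞, -∞, 0, -∞]
q=1: [7, 9, 4, -6]
q=2: [16, 13, 8, 6]
q=3: [20, 17, 12, 15]
q=4: [24, 21, 20, 19]
Optimal cycle mean attained by: cycle 1->4->3->2->1, total (-1) + 5 + 9 + 7, length 4.
Answer: λ = 5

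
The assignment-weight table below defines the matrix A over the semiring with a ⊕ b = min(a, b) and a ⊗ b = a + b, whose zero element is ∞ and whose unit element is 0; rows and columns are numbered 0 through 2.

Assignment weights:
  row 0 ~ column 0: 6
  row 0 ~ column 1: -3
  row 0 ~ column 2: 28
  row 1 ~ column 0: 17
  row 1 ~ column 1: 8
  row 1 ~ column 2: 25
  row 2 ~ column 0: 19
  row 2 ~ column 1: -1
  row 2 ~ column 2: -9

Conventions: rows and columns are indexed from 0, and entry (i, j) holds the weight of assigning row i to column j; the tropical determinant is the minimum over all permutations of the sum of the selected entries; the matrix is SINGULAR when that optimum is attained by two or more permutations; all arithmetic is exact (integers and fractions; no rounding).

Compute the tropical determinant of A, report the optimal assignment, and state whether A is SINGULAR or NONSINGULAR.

σ = (0, 1, 2): 6 + 8 + (-9) = 5
σ = (0, 2, 1): 6 + 25 + (-1) = 30
σ = (1, 0, 2): (-3) + 17 + (-9) = 5
σ = (1, 2, 0): (-3) + 25 + 19 = 41
σ = (2, 0, 1): 28 + 17 + (-1) = 44
σ = (2, 1, 0): 28 + 8 + 19 = 55
Optimal value attained by: σ = (0, 1, 2).
Answer: det⊕(A) = 5; verdict: SINGULAR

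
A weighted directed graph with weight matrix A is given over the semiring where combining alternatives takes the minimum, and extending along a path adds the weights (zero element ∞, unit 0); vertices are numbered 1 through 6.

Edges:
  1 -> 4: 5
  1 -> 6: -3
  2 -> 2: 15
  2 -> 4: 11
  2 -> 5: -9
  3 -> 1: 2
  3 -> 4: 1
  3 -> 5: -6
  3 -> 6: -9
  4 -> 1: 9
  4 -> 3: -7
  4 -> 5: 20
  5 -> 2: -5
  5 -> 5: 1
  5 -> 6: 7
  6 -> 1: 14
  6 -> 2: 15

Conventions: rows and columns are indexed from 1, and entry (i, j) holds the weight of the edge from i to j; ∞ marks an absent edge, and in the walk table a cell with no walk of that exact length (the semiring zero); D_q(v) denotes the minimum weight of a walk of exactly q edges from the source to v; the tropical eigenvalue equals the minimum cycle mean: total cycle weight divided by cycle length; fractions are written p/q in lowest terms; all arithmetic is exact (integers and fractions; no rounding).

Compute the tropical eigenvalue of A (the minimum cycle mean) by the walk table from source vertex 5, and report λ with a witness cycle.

q=0: [∞, ∞, ∞, ∞, 0, ∞]
q=1: [∞, -5, ∞, ∞, 1, 7]
q=2: [21, -4, ∞, 6, -14, 8]
q=3: [15, -19, -1, 7, -13, -7]
q=4: [1, -18, 0, -8, -28, -10]
q=5: [1, -33, -15, -7, -27, -21]
q=6: [-13, -32, -14, -22, -42, -24]
Optimal cycle mean attained by: cycle 2->5->2, total (-9) + (-5), length 2.
Answer: λ = -7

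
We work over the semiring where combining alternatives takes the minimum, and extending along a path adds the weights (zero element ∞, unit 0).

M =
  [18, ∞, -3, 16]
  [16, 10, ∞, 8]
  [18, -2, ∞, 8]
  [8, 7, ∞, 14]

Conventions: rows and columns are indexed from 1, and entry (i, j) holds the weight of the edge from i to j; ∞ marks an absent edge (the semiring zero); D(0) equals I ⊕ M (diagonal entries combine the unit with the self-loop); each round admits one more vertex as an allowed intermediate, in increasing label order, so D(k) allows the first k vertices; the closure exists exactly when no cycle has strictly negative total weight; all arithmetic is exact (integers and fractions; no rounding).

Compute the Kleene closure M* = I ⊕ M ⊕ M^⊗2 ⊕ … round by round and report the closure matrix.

D(0):
  [0, ∞, -3, 16]
  [16, 0, ∞, 8]
  [18, -2, 0, 8]
  [8, 7, ∞, 0]
D(1):
  [0, ∞, -3, 16]
  [16, 0, 13, 8]
  [18, -2, 0, 8]
  [8, 7, 5, 0]
D(2):
  [0, ∞, -3, 16]
  [16, 0, 13, 8]
  [14, -2, 0, 6]
  [8, 7, 5, 0]
D(3):
  [0, -5, -3, 3]
  [16, 0, 13, 8]
  [14, -2, 0, 6]
  [8, 3, 5, 0]
D(4):
  [0, -5, -3, 3]
  [16, 0, 13, 8]
  [14, -2, 0, 6]
  [8, 3, 5, 0]
Answer: M* = [[0, -5, -3, 3], [16, 0, 13, 8], [14, -2, 0, 6], [8, 3, 5, 0]]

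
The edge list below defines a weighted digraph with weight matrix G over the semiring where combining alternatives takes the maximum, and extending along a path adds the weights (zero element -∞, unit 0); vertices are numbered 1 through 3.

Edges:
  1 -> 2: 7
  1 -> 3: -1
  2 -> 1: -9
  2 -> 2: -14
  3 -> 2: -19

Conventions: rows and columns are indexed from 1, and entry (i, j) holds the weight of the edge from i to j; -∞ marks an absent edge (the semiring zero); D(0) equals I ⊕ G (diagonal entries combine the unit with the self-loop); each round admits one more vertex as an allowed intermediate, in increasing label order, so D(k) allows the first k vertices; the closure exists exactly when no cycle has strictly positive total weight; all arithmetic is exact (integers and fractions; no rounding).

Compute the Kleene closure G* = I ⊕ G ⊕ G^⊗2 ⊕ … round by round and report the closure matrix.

D(0):
  [0, 7, -1]
  [-9, 0, -∞]
  [-∞, -19, 0]
D(1):
  [0, 7, -1]
  [-9, 0, -10]
  [-∞, -19, 0]
D(2):
  [0, 7, -1]
  [-9, 0, -10]
  [-28, -19, 0]
D(3):
  [0, 7, -1]
  [-9, 0, -10]
  [-28, -19, 0]
Answer: G* = [[0, 7, -1], [-9, 0, -10], [-28, -19, 0]]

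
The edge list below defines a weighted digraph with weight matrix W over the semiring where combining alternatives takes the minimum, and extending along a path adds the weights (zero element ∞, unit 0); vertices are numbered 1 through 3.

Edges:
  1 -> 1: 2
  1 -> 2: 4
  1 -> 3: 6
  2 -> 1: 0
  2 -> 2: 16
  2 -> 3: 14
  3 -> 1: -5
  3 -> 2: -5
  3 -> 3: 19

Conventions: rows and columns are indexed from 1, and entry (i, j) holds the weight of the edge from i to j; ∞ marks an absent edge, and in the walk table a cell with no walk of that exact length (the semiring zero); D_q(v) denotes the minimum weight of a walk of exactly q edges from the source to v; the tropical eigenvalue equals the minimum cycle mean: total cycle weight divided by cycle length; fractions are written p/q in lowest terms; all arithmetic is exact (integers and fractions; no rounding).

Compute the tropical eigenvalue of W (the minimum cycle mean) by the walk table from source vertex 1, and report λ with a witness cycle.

q=0: [0, ∞, ∞]
q=1: [2, 4, 6]
q=2: [1, 1, 8]
q=3: [1, 3, 7]
Optimal cycle mean attained by: cycle 1->3->2->1, total 6 + (-5) + 0, length 3.
Answer: λ = 1/3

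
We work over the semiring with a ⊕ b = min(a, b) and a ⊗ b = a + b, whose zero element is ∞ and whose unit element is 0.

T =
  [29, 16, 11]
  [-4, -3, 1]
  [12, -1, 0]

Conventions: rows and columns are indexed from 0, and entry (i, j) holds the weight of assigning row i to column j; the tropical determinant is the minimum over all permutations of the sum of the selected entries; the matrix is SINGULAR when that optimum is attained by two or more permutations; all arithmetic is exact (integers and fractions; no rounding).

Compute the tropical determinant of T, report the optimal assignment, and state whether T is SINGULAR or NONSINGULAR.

σ = (0, 1, 2): 29 + (-3) + 0 = 26
σ = (0, 2, 1): 29 + 1 + (-1) = 29
σ = (1, 0, 2): 16 + (-4) + 0 = 12
σ = (1, 2, 0): 16 + 1 + 12 = 29
σ = (2, 0, 1): 11 + (-4) + (-1) = 6
σ = (2, 1, 0): 11 + (-3) + 12 = 20
Optimal value attained by: σ = (2, 0, 1).
Answer: det⊕(T) = 6; verdict: NONSINGULAR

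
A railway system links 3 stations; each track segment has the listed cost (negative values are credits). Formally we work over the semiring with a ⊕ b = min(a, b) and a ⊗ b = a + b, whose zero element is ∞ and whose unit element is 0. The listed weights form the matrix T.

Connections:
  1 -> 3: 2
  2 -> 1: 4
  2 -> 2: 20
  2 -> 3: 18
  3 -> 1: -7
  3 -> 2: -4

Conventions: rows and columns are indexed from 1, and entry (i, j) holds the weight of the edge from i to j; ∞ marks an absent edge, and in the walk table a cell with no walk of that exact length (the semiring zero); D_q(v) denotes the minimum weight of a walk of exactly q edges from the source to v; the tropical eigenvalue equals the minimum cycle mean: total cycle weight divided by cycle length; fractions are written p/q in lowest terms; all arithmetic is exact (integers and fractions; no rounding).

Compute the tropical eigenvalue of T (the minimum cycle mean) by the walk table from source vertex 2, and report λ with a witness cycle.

q=0: [∞, 0, ∞]
q=1: [4, 20, 18]
q=2: [11, 14, 6]
q=3: [-1, 2, 13]
Optimal cycle mean attained by: cycle 1->3->1, total 2 + (-7), length 2.
Answer: λ = -5/2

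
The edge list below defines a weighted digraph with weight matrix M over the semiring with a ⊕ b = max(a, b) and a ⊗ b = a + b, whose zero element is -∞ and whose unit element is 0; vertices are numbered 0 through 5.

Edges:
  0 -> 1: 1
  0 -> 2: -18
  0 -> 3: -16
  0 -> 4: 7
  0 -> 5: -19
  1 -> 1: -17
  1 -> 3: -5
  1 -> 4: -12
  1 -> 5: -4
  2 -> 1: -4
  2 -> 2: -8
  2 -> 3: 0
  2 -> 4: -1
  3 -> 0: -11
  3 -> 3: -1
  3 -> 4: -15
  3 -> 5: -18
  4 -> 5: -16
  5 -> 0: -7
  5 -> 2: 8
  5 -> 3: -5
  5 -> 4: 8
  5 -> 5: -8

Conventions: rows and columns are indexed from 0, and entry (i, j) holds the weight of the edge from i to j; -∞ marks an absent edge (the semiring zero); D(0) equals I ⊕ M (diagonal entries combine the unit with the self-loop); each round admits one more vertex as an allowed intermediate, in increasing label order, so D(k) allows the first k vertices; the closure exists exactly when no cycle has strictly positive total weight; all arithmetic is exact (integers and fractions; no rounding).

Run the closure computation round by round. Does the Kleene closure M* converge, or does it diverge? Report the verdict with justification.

D(0):
  [0, 1, -18, -16, 7, -19]
  [-∞, 0, -∞, -5, -12, -4]
  [-∞, -4, 0, 0, -1, -∞]
  [-11, -∞, -∞, 0, -15, -18]
  [-∞, -∞, -∞, -∞, 0, -16]
  [-7, -∞, 8, -5, 8, 0]
D(1):
  [0, 1, -18, -16, 7, -19]
  [-∞, 0, -∞, -5, -12, -4]
  [-∞, -4, 0, 0, -1, -∞]
  [-11, -10, -29, 0, -4, -18]
  [-∞, -∞, -∞, -∞, 0, -16]
  [-7, -6, 8, -5, 8, 0]
D(2):
  [0, 1, -18, -4, 7, -3]
  [-∞, 0, -∞, -5, -12, -4]
  [-∞, -4, 0, 0, -1, -8]
  [-11, -10, -29, 0, -4, -14]
  [-∞, -∞, -∞, -∞, 0, -16]
  [-7, -6, 8, -5, 8, 0]
D(3):
  [0, 1, -18, -4, 7, -3]
  [-∞, 0, -∞, -5, -12, -4]
  [-∞, -4, 0, 0, -1, -8]
  [-11, -10, -29, 0, -4, -14]
  [-∞, -∞, -∞, -∞, 0, -16]
  [-7, 4, 8, 8, 8, 0]
D(4):
  [0, 1, -18, -4, 7, -3]
  [-16, 0, -34, -5, -9, -4]
  [-11, -4, 0, 0, -1, -8]
  [-11, -10, -29, 0, -4, -14]
  [-∞, -∞, -∞, -∞, 0, -16]
  [-3, 4, 8, 8, 8, 0]
D(5):
  [0, 1, -18, -4, 7, -3]
  [-16, 0, -34, -5, -9, -4]
  [-11, -4, 0, 0, -1, -8]
  [-11, -10, -29, 0, -4, -14]
  [-∞, -∞, -∞, -∞, 0, -16]
  [-3, 4, 8, 8, 8, 0]
D(6):
  [0, 1, 5, 5, 7, -3]
  [-7, 0, 4, 4, 4, -4]
  [-11, -4, 0, 0, 0, -8]
  [-11, -10, -6, 0, -4, -14]
  [-19, -12, -8, -8, 0, -16]
  [-3, 4, 8, 8, 8, 0]
Key observation: every diagonal entry stays at the unit through all rounds, so no improving cycle exists.
Answer: CONVERGES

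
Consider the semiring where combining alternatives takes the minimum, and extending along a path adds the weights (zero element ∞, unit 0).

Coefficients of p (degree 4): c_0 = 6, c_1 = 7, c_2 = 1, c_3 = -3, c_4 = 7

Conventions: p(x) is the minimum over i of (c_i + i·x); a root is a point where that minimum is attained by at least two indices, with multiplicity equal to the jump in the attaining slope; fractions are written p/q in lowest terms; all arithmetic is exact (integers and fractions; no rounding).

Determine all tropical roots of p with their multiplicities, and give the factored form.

hull edge (i=0, c=6) to (i=3, c=-3): slope -3, span 3
hull edge (i=3, c=-3) to (i=4, c=7): slope 10, span 1
Factored form: p(x) = 7 ⊗ (x ⊕ (-10)) ⊗ (x ⊕ 3) ⊗ (x ⊕ 3) ⊗ (x ⊕ 3)
Answer: roots = -10 (mult 1), 3 (mult 3)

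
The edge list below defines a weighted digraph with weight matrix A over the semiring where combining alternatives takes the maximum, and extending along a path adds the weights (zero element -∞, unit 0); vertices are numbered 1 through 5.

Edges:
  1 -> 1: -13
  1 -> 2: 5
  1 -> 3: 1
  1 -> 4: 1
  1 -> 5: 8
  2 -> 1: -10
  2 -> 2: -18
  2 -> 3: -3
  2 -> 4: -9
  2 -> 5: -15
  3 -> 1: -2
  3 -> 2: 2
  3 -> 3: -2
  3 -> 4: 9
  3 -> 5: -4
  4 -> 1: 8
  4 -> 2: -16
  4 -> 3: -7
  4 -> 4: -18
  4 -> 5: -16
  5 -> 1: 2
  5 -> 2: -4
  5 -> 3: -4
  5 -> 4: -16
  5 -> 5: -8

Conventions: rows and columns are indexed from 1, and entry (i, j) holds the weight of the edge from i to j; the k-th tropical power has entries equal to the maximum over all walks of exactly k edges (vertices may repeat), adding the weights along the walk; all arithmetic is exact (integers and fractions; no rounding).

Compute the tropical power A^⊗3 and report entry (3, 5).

A^⊗2:
  [10, 4, 4, 10, 0]
  [-1, -1, -5, 6, -2]
  [17, 3, 2, 7, 6]
  [-5, 13, 9, 9, 16]
  [-6, 7, 3, 5, 10]
A^⊗3:
  [18, 15, 11, 13, 18]
  [14, 4, 0, 4, 7]
  [15, 22, 18, 18, 25]
  [18, 12, 12, 18, 8]
  [13, 6, 6, 12, 2]
Key observation: the optimum is the walk 3->4->1->5, with weight 9 + 8 + 8 = 25.
Optimal value attained by: walk 3->4->1->5.
Answer: (A^⊗3)[3][5] = 25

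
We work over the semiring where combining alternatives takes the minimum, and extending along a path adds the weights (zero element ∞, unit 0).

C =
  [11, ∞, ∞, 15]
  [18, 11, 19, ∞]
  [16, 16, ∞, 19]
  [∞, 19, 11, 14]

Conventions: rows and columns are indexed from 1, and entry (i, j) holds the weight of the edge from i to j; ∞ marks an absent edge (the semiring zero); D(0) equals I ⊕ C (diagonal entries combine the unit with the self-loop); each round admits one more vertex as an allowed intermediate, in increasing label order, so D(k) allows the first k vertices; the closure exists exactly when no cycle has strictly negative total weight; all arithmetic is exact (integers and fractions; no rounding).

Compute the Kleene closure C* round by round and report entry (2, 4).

D(0):
  [0, ∞, ∞, 15]
  [18, 0, 19, ∞]
  [16, 16, 0, 19]
  [∞, 19, 11, 0]
D(1):
  [0, ∞, ∞, 15]
  [18, 0, 19, 33]
  [16, 16, 0, 19]
  [∞, 19, 11, 0]
D(2):
  [0, ∞, ∞, 15]
  [18, 0, 19, 33]
  [16, 16, 0, 19]
  [37, 19, 11, 0]
D(3):
  [0, ∞, ∞, 15]
  [18, 0, 19, 33]
  [16, 16, 0, 19]
  [27, 19, 11, 0]
D(4):
  [0, 34, 26, 15]
  [18, 0, 19, 33]
  [16, 16, 0, 19]
  [27, 19, 11, 0]
Answer: C*[2][4] = 33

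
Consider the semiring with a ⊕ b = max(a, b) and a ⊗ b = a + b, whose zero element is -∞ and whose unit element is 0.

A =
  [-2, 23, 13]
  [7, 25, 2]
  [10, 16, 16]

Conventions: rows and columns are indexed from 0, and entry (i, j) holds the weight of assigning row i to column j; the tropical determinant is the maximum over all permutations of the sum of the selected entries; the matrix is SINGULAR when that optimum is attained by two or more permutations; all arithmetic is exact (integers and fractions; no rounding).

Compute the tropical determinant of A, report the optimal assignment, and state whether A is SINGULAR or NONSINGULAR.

σ = (0, 1, 2): (-2) + 25 + 16 = 39
σ = (0, 2, 1): (-2) + 2 + 16 = 16
σ = (1, 0, 2): 23 + 7 + 16 = 46
σ = (1, 2, 0): 23 + 2 + 10 = 35
σ = (2, 0, 1): 13 + 7 + 16 = 36
σ = (2, 1, 0): 13 + 25 + 10 = 48
Optimal value attained by: σ = (2, 1, 0).
Answer: det⊕(A) = 48; verdict: NONSINGULAR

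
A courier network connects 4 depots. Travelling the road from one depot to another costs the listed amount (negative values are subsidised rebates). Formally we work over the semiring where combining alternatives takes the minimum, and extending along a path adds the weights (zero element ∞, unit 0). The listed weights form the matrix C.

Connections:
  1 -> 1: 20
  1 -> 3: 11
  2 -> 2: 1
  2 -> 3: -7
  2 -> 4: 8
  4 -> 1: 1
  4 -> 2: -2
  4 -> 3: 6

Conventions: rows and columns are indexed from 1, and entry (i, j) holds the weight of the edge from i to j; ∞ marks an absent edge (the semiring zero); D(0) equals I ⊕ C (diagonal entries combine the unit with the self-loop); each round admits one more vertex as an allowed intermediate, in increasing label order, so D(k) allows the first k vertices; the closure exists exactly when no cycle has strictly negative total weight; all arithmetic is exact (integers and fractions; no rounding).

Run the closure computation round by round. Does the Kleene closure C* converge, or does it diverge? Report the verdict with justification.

D(0):
  [0, ∞, 11, ∞]
  [∞, 0, -7, 8]
  [∞, ∞, 0, ∞]
  [1, -2, 6, 0]
D(1):
  [0, ∞, 11, ∞]
  [∞, 0, -7, 8]
  [∞, ∞, 0, ∞]
  [1, -2, 6, 0]
D(2):
  [0, ∞, 11, ∞]
  [∞, 0, -7, 8]
  [∞, ∞, 0, ∞]
  [1, -2, -9, 0]
D(3):
  [0, ∞, 11, ∞]
  [∞, 0, -7, 8]
  [∞, ∞, 0, ∞]
  [1, -2, -9, 0]
D(4):
  [0, ∞, 11, ∞]
  [9, 0, -7, 8]
  [∞, ∞, 0, ∞]
  [1, -2, -9, 0]
Key observation: every diagonal entry stays at the unit through all rounds, so no improving cycle exists.
Answer: CONVERGES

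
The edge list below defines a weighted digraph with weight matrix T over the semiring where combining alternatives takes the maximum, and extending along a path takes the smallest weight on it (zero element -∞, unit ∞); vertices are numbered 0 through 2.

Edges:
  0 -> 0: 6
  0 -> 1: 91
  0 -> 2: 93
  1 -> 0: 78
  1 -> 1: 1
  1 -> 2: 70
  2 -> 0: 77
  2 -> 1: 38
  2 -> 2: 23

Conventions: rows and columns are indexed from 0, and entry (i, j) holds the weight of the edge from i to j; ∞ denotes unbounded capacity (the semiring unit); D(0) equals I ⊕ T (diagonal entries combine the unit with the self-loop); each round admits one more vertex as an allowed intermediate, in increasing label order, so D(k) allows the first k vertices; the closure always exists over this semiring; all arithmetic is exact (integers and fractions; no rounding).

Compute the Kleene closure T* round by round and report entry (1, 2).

D(0):
  [∞, 91, 93]
  [78, ∞, 70]
  [77, 38, ∞]
D(1):
  [∞, 91, 93]
  [78, ∞, 78]
  [77, 77, ∞]
D(2):
  [∞, 91, 93]
  [78, ∞, 78]
  [77, 77, ∞]
D(3):
  [∞, 91, 93]
  [78, ∞, 78]
  [77, 77, ∞]
Answer: T*[1][2] = 78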